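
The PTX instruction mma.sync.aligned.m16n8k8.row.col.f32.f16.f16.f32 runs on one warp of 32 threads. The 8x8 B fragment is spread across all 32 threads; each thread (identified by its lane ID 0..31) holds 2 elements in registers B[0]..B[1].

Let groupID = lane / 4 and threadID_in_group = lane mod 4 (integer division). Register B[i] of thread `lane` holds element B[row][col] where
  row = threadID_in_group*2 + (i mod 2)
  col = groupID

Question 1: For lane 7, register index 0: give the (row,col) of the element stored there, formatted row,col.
lane 7->7/4=1, 7 mod 4=3
i=0  r:2·3+0->6  c:1

6,1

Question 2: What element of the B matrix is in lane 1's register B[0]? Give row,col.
lane 1: g=0 (1/4), t=1 (1%4)
i=0: r=1*2+0=2, c=g=0

2,0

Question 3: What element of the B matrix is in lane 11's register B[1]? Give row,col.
lane 11⇒11/4=2, 11 mod 4=3
i=1  r:2·3+1⇒7  c:2

7,2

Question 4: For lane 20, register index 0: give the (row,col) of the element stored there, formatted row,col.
lane 20: G=5 (20/4), T=0 (20%4)
i=0: r=0*2+0=0, c=G=5

0,5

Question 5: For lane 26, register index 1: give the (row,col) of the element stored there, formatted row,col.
26: gid=6,tid=2
[1] (2*2+1,6) = (5,6)

5,6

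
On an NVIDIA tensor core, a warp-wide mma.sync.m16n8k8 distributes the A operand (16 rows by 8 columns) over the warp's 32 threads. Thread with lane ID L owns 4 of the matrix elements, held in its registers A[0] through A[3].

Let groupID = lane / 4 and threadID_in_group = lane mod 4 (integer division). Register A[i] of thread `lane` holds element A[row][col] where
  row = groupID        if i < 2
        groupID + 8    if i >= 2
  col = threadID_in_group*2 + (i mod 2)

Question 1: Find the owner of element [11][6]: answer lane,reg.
r:11=>grp=3,rB=1  c:6=>tig=3,lo=0
L=3*4+3=15  i=1*2+0=2

15,2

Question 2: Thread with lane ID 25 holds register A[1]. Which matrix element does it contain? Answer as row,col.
6,3

25: gid=6,tid=1
[1] (6+0,1*2+1) = (6,3)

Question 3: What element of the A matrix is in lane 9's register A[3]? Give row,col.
lane 9⇒9/4=2, 9 mod 4=1
i=3  r:2+8⇒10  c:2·1+1⇒3

10,3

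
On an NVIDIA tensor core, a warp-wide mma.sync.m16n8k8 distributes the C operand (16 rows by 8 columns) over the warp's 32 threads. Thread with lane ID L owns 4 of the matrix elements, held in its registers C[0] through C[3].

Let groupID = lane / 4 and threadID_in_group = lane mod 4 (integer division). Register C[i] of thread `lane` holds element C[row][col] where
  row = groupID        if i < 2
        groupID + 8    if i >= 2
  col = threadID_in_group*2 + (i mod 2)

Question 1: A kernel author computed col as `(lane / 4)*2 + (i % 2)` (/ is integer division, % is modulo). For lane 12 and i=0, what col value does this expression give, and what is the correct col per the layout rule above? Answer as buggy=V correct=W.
`(lane / 4)*2 + (i % 2)`[12,0]=>6
lane 12: grp=3 (12/4), tig=0 (12%4)
i=0: r=3+0=3, c=0*2+0=0
col: 6 vs 0

buggy=6 correct=0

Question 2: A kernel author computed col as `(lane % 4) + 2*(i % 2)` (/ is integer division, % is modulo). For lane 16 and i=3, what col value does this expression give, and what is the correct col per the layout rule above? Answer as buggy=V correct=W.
buggy=2 correct=1

`(lane % 4) + 2*(i % 2)`[16,3]⇒2
16: gr=4,th=0
[3] (4+8,0*2+1) = (12,1)
col: 2 vs 1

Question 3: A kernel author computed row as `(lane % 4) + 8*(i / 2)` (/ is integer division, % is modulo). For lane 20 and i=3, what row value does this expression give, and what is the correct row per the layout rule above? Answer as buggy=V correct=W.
`(lane % 4) + 8*(i / 2)`[20,3]->8
20: g=5,t=0
[3] (5+8,0*2+1) = (13,1)
row: 8 vs 13

buggy=8 correct=13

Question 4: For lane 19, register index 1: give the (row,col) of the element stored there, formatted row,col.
4,7

L=19=>grp=19>>2=4, tig=19&3=3
[1]=>row 4+0=4  col 3·2+1=7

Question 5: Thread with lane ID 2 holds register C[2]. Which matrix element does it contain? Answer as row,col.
8,4

lane 2: grp=0 (2/4), tig=2 (2%4)
i=2: r=0+8=8, c=2*2+0=4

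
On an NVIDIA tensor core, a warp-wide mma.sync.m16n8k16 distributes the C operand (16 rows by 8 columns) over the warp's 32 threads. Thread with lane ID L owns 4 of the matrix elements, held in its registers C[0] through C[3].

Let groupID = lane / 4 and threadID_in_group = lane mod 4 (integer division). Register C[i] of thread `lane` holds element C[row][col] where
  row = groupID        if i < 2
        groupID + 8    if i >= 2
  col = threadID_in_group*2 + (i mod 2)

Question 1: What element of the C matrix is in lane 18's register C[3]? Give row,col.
lane 18: G=4 (18/4), T=2 (18%4)
i=3: r=4+8=12, c=2*2+1=5

12,5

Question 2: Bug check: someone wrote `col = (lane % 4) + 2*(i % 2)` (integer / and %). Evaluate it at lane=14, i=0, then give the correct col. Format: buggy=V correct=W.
`(lane % 4) + 2*(i % 2)`[14,0]→2
lane 14: G=3 (14/4), T=2 (14%4)
i=0: r=3+0=3, c=2*2+0=4
col: 2 vs 4

buggy=2 correct=4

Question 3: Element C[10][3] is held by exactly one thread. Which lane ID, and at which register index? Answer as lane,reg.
r: 10->gid=2,r8=1  c: 3->tid=1,i&1=1
L=2*4+1=9  i=1*2+1=3

9,3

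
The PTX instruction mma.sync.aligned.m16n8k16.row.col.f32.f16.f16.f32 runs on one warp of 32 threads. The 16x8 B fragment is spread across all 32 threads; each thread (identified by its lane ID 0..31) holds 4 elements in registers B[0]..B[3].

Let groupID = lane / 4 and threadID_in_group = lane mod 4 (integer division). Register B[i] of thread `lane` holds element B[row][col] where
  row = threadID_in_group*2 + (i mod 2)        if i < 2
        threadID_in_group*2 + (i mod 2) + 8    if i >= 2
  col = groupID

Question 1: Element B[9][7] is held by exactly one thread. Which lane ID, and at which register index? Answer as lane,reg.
28,3

c=7⇒gr=7  r=9⇒Rb=1,th=0,odd=1
L=7*4+0=28  i=1*2+1=3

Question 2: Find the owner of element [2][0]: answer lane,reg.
1,0

c=0→G=0  r=2→rhi=0,T=1,p=0
L=0*4+1=1  i=0*2+0=0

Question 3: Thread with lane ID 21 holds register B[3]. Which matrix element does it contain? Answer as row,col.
lane 21: g=5 (21/4), t=1 (21%4)
i=3: r=1*2+1+8=11, c=g=5

11,5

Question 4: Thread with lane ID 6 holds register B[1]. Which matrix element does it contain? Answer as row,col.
L=6->gid=6>>2=1, tid=6&3=2
[1]->row 2·2+1+0=5  col gid=1

5,1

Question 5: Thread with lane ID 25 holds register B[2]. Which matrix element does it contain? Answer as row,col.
lane 25→25/4=6, 25 mod 4=1
i=2  r:2·1+0+8→10  c:6

10,6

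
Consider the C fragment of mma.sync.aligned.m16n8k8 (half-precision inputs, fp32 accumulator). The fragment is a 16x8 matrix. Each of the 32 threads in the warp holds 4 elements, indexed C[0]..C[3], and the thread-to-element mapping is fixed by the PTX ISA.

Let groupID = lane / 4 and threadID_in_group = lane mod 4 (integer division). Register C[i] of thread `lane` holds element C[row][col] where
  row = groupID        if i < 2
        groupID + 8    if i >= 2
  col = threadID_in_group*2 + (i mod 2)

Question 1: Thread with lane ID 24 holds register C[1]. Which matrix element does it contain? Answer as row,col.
6,1

lane 24: gr=6 (24/4), th=0 (24%4)
i=1: r=6+0=6, c=0*2+1=1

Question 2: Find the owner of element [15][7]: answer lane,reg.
r=15->g=7,rb=1  c=7->t=3,b0=1
L=7*4+3=31  i=1*2+1=3

31,3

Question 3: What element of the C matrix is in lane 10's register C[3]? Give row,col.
lane 10: g=2 (10/4), t=2 (10%4)
i=3: r=2+8=10, c=2*2+1=5

10,5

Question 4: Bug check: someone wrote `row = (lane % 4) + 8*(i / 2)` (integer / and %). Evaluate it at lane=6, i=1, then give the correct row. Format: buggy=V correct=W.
buggy=2 correct=1

`(lane % 4) + 8*(i / 2)`[6,1]⇒2
6: gr=1,th=2
[1] (1+0,2*2+1) = (1,5)
row: 2 vs 1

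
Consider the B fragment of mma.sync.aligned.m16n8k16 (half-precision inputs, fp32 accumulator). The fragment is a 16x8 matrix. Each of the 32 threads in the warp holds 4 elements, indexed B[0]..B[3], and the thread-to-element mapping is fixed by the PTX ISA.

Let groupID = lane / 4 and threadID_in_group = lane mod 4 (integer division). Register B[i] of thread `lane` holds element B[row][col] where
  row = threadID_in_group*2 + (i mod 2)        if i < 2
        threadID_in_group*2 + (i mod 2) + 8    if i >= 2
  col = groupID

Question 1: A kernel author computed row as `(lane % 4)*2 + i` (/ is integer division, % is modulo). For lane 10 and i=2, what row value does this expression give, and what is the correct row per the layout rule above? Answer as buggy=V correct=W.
buggy=6 correct=12

`(lane % 4)*2 + i`[10,2]⇒6
lane 10⇒10/4=2, 10 mod 4=2
i=2  r:2·2+0+8⇒12  c:2
row: 6 vs 12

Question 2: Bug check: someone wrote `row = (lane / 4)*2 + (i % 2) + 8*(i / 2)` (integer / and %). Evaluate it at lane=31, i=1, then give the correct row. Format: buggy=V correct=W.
buggy=15 correct=7

`(lane / 4)*2 + (i % 2) + 8*(i / 2)`[31,1]→15
31: G=7,T=3
[1] (3*2+1+0,7) = (7,7)
row: 15 vs 7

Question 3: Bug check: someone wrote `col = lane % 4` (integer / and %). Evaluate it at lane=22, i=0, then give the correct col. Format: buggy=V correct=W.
buggy=2 correct=5

`lane % 4`[22,0]->2
lane 22: g=5 (22/4), t=2 (22%4)
i=0: r=2*2+0+0=4, c=g=5
col: 2 vs 5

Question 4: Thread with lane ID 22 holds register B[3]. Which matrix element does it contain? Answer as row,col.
13,5

22: gr=5,th=2
[3] (2*2+1+8,5) = (13,5)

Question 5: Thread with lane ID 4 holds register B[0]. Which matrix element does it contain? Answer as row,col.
lane 4->4/4=1, 4 mod 4=0
i=0  r:2·0+0+0->0  c:1

0,1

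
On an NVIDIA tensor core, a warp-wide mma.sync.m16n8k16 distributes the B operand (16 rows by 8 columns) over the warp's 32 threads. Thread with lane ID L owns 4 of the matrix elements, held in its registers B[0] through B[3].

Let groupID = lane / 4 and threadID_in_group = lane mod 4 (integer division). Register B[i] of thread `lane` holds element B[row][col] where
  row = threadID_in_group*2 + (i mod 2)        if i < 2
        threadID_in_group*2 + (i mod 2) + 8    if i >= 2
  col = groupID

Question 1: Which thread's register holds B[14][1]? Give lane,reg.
7,2

c=1->g=1  r=14->rb=1,t=3,b0=0
L=1*4+3=7  i=1*2+0=2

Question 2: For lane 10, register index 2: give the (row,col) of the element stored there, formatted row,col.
lane 10: gid=2 (10/4), tid=2 (10%4)
i=2: r=2*2+0+8=12, c=gid=2

12,2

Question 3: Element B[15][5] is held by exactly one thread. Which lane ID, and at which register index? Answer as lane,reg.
23,3

c=5->g=5  r=15->rb=1,t=3,b0=1
L=5*4+3=23  i=1*2+1=3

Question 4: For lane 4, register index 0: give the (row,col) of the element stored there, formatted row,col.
0,1

4: g=1,t=0
[0] (0*2+0+0,1) = (0,1)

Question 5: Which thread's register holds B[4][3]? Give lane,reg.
c=3⇒gr=3  r=4⇒Rb=0,th=2,odd=0
L=3*4+2=14  i=0*2+0=0

14,0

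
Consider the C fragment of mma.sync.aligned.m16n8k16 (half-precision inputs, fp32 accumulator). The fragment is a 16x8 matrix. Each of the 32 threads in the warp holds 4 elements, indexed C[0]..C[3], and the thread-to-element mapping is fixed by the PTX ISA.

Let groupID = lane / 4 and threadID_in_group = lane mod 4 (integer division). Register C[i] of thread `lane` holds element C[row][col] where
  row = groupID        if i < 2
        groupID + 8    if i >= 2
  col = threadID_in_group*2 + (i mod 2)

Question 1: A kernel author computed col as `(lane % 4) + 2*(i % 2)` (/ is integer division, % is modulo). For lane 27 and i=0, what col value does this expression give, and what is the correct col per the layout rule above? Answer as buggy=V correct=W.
buggy=3 correct=6

`(lane % 4) + 2*(i % 2)`[27,0]->3
lane 27->27/4=6, 27 mod 4=3
i=0  r:6+0->6  c:2·3+0->6
col: 3 vs 6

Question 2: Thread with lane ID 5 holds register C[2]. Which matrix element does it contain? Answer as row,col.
9,2

lane 5->5/4=1, 5 mod 4=1
i=2  r:1+8->9  c:2·1+0->2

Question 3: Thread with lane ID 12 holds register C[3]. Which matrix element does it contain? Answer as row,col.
lane 12->12/4=3, 12 mod 4=0
i=3  r:3+8->11  c:2·0+1->1

11,1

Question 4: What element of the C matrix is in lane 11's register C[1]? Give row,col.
L=11=>grp=11>>2=2, tig=11&3=3
[1]=>row 2+0=2  col 3·2+1=7

2,7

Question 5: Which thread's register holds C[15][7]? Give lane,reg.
31,3

r: 15->gid=7,r8=1  c: 7->tid=3,i&1=1
L=7*4+3=31  i=1*2+1=3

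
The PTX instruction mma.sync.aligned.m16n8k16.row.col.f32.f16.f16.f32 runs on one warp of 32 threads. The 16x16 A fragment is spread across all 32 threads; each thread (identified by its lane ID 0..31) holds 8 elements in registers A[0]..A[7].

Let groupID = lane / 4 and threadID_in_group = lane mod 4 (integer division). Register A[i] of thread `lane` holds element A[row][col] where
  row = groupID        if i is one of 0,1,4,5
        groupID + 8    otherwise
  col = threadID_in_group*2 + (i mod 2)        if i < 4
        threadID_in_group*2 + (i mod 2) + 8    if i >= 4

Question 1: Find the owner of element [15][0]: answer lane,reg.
r:15=>grp=7,rB=1  c:0=>cB=0,tig=0,lo=0
L=7*4+0=28  i=0*4+1*2+0=2

28,2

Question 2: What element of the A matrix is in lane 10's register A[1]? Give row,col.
10: G=2,T=2
[1] (2+0,2*2+1+0) = (2,5)

2,5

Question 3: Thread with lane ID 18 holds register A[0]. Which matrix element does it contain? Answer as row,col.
18: G=4,T=2
[0] (4+0,2*2+0+0) = (4,4)

4,4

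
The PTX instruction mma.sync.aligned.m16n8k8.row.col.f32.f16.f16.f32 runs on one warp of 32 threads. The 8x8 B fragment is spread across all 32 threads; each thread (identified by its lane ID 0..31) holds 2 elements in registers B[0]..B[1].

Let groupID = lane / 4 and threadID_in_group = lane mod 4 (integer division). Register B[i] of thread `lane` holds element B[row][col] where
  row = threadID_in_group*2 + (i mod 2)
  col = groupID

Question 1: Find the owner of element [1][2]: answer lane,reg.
c: 2->gid=2  r: 1->tid=0,i&1=1
L=2*4+0=8  i=1=1

8,1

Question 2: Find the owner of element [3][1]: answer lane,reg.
c=1⇒gr=1  r=3⇒th=1,odd=1
L=1*4+1=5  i=1=1

5,1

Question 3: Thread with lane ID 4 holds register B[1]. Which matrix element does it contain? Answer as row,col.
L=4→G=4>>2=1, T=4&3=0
[1]→row 0·2+1=1  col G=1

1,1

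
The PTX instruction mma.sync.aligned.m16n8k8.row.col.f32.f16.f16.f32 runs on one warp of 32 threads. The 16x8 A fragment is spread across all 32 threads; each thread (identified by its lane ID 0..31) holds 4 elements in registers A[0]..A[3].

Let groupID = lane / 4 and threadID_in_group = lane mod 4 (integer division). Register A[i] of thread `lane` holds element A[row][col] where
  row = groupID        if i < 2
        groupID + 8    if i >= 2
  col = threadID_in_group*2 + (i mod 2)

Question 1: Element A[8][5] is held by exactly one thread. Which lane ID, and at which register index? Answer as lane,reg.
2,3

r:8=>grp=0,rB=1  c:5=>tig=2,lo=1
L=0*4+2=2  i=1*2+1=3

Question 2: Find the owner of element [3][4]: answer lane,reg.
r=3->g=3,rb=0  c=4->t=2,b0=0
L=3*4+2=14  i=0*2+0=0

14,0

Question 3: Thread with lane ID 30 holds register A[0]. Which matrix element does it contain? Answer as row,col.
7,4

lane 30: gr=7 (30/4), th=2 (30%4)
i=0: r=7+0=7, c=2*2+0=4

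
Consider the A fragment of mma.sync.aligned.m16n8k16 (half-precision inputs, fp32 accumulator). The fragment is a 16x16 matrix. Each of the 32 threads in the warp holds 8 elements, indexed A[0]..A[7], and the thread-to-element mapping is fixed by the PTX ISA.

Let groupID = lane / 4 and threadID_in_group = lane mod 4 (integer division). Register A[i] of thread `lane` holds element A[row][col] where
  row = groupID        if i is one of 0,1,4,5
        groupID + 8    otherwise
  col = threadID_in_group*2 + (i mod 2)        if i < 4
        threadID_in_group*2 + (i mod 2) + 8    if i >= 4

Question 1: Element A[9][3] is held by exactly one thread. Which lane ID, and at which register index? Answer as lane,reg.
5,3

r:9=>grp=1,rB=1  c:3=>cB=0,tig=1,lo=1
L=1*4+1=5  i=0*4+1*2+1=3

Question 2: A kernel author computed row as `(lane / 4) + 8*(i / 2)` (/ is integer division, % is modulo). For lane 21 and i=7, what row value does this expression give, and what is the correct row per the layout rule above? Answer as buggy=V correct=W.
buggy=29 correct=13

`(lane / 4) + 8*(i / 2)`[21,7]->29
L=21->g=21>>2=5, t=21&3=1
[7]->row 5+8=13  col 1·2+1+8=11
row: 29 vs 13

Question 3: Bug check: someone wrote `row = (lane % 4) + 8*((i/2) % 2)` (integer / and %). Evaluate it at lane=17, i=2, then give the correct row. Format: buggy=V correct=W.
`(lane % 4) + 8*((i/2) % 2)`[17,2]->9
L=17->gid=17>>2=4, tid=17&3=1
[2]->row 4+8=12  col 1·2+0+0=2
row: 9 vs 12

buggy=9 correct=12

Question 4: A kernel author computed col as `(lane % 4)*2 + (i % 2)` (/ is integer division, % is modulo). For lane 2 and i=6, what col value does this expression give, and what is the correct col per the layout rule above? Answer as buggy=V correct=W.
`(lane % 4)*2 + (i % 2)`[2,6]->4
lane 2->2/4=0, 2 mod 4=2
i=6  r:0+8->8  c:2·2+0+8->12
col: 4 vs 12

buggy=4 correct=12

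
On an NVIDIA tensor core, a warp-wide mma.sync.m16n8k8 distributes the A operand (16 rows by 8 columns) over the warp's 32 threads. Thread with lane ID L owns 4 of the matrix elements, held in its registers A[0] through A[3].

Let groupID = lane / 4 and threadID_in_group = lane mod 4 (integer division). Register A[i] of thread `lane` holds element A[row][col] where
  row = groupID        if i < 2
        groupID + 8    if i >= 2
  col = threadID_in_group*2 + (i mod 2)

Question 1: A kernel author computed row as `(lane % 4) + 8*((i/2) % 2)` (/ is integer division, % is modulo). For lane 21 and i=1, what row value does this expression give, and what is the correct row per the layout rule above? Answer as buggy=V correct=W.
`(lane % 4) + 8*((i/2) % 2)`[21,1]->1
lane 21: gid=5 (21/4), tid=1 (21%4)
i=1: r=5+0=5, c=1*2+1=3
row: 1 vs 5

buggy=1 correct=5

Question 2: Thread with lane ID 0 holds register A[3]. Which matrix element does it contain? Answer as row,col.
8,1

lane 0: G=0 (0/4), T=0 (0%4)
i=3: r=0+8=8, c=0*2+1=1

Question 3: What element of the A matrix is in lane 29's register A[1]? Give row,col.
7,3

29: G=7,T=1
[1] (7+0,1*2+1) = (7,3)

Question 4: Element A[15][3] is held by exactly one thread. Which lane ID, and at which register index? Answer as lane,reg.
29,3

r:15=>grp=7,rB=1  c:3=>tig=1,lo=1
L=7*4+1=29  i=1*2+1=3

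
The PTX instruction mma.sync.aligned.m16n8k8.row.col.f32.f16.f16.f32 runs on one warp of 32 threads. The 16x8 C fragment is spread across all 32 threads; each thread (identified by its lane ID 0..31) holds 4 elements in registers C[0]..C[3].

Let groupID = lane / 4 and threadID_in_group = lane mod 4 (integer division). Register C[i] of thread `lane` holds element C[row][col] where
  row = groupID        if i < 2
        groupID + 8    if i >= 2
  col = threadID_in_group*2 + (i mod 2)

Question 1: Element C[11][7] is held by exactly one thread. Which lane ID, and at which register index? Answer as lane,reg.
15,3

r=11->g=3,rb=1  c=7->t=3,b0=1
L=3*4+3=15  i=1*2+1=3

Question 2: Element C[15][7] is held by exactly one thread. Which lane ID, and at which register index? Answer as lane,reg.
r=15→G=7,rhi=1  c=7→T=3,p=1
L=7*4+3=31  i=1*2+1=3

31,3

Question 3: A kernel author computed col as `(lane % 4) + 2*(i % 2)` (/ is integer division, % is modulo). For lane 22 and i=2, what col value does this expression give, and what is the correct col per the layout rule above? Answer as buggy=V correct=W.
buggy=2 correct=4

`(lane % 4) + 2*(i % 2)`[22,2]->2
L=22->g=22>>2=5, t=22&3=2
[2]->row 5+8=13  col 2·2+0=4
col: 2 vs 4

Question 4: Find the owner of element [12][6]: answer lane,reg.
r:12=>grp=4,rB=1  c:6=>tig=3,lo=0
L=4*4+3=19  i=1*2+0=2

19,2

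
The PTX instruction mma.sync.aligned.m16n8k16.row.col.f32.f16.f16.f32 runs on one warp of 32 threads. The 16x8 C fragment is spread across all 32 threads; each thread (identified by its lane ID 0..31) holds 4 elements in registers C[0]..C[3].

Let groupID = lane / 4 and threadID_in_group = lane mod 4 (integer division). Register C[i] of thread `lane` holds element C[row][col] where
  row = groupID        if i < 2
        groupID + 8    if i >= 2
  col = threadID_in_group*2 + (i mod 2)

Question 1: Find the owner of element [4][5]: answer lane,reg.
18,1

r=4⇒gr=4,Rb=0  c=5⇒th=2,odd=1
L=4*4+2=18  i=0*2+1=1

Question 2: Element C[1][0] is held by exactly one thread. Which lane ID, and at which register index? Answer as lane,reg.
4,0

r=1→G=1,rhi=0  c=0→T=0,p=0
L=1*4+0=4  i=0*2+0=0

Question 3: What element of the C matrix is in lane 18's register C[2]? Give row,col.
12,4

18: G=4,T=2
[2] (4+8,2*2+0) = (12,4)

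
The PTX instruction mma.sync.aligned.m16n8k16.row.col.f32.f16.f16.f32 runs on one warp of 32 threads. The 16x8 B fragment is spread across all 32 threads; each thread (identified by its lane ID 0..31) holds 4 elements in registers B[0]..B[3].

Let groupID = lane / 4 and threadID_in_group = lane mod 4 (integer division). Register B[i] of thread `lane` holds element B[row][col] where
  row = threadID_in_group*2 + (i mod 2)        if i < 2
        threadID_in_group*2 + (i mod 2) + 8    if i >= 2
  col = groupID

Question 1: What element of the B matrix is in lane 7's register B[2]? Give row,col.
lane 7: g=1 (7/4), t=3 (7%4)
i=2: r=3*2+0+8=14, c=g=1

14,1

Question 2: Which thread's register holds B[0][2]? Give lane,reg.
c=2->g=2  r=0->rb=0,t=0,b0=0
L=2*4+0=8  i=0*2+0=0

8,0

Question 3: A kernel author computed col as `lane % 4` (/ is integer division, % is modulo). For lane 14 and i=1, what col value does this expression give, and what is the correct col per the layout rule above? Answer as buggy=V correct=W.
`lane % 4`[14,1]->2
L=14->g=14>>2=3, t=14&3=2
[1]->row 2·2+1+0=5  col g=3
col: 2 vs 3

buggy=2 correct=3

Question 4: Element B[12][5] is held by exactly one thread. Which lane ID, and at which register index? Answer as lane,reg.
c: 5->gid=5  r: 12->r8=1,tid=2,i&1=0
L=5*4+2=22  i=1*2+0=2

22,2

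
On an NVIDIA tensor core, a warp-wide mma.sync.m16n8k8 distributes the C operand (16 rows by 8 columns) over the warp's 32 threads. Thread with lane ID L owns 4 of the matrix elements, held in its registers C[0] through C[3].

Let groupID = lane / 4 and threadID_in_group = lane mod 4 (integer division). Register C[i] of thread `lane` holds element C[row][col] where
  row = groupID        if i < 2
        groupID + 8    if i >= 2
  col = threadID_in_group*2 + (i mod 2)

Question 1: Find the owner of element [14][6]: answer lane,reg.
r=14->g=6,rb=1  c=6->t=3,b0=0
L=6*4+3=27  i=1*2+0=2

27,2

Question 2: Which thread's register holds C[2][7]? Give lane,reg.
r=2⇒gr=2,Rb=0  c=7⇒th=3,odd=1
L=2*4+3=11  i=0*2+1=1

11,1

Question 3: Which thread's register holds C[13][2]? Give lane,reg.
21,2

r=13⇒gr=5,Rb=1  c=2⇒th=1,odd=0
L=5*4+1=21  i=1*2+0=2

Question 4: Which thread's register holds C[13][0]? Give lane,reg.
r=13->g=5,rb=1  c=0->t=0,b0=0
L=5*4+0=20  i=1*2+0=2

20,2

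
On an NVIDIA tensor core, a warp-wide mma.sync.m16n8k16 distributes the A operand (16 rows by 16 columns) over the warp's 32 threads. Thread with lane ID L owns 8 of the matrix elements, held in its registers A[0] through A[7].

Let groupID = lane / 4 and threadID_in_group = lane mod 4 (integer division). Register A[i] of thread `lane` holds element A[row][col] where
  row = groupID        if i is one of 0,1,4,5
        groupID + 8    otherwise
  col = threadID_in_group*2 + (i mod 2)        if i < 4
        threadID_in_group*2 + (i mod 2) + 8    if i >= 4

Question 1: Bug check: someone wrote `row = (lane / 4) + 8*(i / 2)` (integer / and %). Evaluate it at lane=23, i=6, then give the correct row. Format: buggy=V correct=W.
buggy=29 correct=13

`(lane / 4) + 8*(i / 2)`[23,6]=>29
23: grp=5,tig=3
[6] (5+8,3*2+0+8) = (13,14)
row: 29 vs 13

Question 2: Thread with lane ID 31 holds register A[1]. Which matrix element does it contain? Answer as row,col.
31: G=7,T=3
[1] (7+0,3*2+1+0) = (7,7)

7,7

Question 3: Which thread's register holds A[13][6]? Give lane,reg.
r=13->g=5,rb=1  c=6->cb=0,t=3,b0=0
L=5*4+3=23  i=0*4+1*2+0=2

23,2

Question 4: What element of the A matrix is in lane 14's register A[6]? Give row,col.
11,12

L=14=>grp=14>>2=3, tig=14&3=2
[6]=>row 3+8=11  col 2·2+0+8=12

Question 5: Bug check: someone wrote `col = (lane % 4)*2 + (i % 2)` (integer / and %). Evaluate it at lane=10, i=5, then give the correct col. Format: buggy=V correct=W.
`(lane % 4)*2 + (i % 2)`[10,5]=>5
lane 10: grp=2 (10/4), tig=2 (10%4)
i=5: r=2+0=2, c=2*2+1+8=13
col: 5 vs 13

buggy=5 correct=13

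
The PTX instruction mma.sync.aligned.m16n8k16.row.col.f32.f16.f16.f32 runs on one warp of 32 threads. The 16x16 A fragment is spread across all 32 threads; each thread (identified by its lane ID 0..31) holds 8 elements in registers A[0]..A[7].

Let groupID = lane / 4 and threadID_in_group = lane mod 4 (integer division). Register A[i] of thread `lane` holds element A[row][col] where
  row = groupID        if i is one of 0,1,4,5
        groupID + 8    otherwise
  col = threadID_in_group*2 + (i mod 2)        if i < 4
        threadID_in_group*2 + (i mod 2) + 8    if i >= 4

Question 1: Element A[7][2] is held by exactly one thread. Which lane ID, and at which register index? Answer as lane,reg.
29,0

r=7⇒gr=7,Rb=0  c=2⇒Cb=0,th=1,odd=0
L=7*4+1=29  i=0*4+0*2+0=0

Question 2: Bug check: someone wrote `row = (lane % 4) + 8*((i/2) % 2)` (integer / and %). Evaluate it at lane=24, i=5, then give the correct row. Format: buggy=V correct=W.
`(lane % 4) + 8*((i/2) % 2)`[24,5]⇒0
lane 24: gr=6 (24/4), th=0 (24%4)
i=5: r=6+0=6, c=0*2+1+8=9
row: 0 vs 6

buggy=0 correct=6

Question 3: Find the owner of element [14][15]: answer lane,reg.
27,7

r=14→G=6,rhi=1  c=15→chi=1,T=3,p=1
L=6*4+3=27  i=1*4+1*2+1=7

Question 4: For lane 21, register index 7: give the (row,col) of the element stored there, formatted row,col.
13,11

L=21⇒gr=21>>2=5, th=21&3=1
[7]⇒row 5+8=13  col 1·2+1+8=11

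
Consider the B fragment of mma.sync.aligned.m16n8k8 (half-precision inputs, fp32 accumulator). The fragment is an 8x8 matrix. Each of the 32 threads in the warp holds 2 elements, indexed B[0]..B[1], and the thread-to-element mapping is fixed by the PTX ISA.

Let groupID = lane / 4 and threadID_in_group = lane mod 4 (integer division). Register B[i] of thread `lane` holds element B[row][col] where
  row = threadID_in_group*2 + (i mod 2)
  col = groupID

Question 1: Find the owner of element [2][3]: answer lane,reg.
c:3=>grp=3  r:2=>tig=1,lo=0
L=3*4+1=13  i=0=0

13,0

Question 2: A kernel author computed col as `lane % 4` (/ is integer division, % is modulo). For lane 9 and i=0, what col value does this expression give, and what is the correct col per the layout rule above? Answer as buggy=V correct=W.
buggy=1 correct=2

`lane % 4`[9,0]->1
9: g=2,t=1
[0] (1*2+0,2) = (2,2)
col: 1 vs 2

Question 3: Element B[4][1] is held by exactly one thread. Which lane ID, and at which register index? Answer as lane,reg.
c=1->g=1  r=4->t=2,b0=0
L=1*4+2=6  i=0=0

6,0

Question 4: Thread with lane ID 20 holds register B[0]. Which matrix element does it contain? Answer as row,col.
20: G=5,T=0
[0] (0*2+0,5) = (0,5)

0,5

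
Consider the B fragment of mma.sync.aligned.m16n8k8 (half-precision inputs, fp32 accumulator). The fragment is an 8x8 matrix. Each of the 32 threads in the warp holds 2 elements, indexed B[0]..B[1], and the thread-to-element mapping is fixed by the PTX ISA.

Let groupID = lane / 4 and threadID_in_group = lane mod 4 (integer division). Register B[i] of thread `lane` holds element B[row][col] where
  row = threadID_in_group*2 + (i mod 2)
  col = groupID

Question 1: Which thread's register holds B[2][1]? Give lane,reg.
5,0

c: 1->gid=1  r: 2->tid=1,i&1=0
L=1*4+1=5  i=0=0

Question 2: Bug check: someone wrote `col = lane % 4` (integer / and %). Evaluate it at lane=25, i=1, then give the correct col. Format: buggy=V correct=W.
`lane % 4`[25,1]->1
L=25->g=25>>2=6, t=25&3=1
[1]->row 1·2+1=3  col g=6
col: 1 vs 6

buggy=1 correct=6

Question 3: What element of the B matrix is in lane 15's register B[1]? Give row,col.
7,3

lane 15: gid=3 (15/4), tid=3 (15%4)
i=1: r=3*2+1=7, c=gid=3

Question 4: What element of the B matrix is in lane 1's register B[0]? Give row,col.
1: G=0,T=1
[0] (1*2+0,0) = (2,0)

2,0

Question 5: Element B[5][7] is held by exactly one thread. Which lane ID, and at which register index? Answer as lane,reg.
30,1

c=7→G=7  r=5→T=2,p=1
L=7*4+2=30  i=1=1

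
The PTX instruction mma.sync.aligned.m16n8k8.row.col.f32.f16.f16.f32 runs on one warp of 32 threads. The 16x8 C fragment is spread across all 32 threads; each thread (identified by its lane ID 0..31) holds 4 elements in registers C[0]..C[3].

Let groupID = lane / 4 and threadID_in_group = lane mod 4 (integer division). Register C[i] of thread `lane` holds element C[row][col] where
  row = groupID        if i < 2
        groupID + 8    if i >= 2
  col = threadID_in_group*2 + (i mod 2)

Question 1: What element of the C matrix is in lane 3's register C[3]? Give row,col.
8,7

lane 3->3/4=0, 3 mod 4=3
i=3  r:0+8->8  c:2·3+1->7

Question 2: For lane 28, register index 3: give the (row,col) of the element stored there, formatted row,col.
28: gid=7,tid=0
[3] (7+8,0*2+1) = (15,1)

15,1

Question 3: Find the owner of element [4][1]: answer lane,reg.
r=4⇒gr=4,Rb=0  c=1⇒th=0,odd=1
L=4*4+0=16  i=0*2+1=1

16,1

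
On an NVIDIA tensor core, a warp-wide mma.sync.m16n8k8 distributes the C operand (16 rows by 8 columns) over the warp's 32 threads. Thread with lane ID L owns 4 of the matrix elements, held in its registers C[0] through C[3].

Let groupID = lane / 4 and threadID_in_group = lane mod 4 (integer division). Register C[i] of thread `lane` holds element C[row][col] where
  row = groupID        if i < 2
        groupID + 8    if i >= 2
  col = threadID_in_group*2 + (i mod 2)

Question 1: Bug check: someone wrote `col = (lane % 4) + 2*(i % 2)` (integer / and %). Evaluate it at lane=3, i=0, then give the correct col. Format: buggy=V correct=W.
buggy=3 correct=6

`(lane % 4) + 2*(i % 2)`[3,0]⇒3
3: gr=0,th=3
[0] (0+0,3*2+0) = (0,6)
col: 3 vs 6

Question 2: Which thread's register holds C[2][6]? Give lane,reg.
r=2⇒gr=2,Rb=0  c=6⇒th=3,odd=0
L=2*4+3=11  i=0*2+0=0

11,0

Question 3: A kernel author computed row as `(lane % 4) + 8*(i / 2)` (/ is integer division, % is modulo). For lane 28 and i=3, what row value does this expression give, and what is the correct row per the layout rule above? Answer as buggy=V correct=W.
`(lane % 4) + 8*(i / 2)`[28,3]⇒8
28: gr=7,th=0
[3] (7+8,0*2+1) = (15,1)
row: 8 vs 15

buggy=8 correct=15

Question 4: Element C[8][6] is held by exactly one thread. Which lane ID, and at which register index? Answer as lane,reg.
3,2

r=8→G=0,rhi=1  c=6→T=3,p=0
L=0*4+3=3  i=1*2+0=2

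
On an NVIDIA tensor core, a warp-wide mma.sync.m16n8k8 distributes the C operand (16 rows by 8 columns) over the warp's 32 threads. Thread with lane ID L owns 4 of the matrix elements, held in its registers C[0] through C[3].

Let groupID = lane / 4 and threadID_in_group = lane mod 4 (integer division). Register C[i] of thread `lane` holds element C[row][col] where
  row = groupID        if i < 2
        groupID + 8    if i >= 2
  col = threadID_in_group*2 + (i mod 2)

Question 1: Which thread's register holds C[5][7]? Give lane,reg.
r:5=>grp=5,rB=0  c:7=>tig=3,lo=1
L=5*4+3=23  i=0*2+1=1

23,1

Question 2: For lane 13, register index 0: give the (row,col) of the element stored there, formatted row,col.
3,2

13: G=3,T=1
[0] (3+0,1*2+0) = (3,2)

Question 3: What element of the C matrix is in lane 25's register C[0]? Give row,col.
6,2

L=25=>grp=25>>2=6, tig=25&3=1
[0]=>row 6+0=6  col 1·2+0=2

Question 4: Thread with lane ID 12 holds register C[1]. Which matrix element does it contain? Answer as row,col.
12: gid=3,tid=0
[1] (3+0,0*2+1) = (3,1)

3,1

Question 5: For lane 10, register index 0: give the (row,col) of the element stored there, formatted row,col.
2,4

lane 10⇒10/4=2, 10 mod 4=2
i=0  r:2+0⇒2  c:2·2+0⇒4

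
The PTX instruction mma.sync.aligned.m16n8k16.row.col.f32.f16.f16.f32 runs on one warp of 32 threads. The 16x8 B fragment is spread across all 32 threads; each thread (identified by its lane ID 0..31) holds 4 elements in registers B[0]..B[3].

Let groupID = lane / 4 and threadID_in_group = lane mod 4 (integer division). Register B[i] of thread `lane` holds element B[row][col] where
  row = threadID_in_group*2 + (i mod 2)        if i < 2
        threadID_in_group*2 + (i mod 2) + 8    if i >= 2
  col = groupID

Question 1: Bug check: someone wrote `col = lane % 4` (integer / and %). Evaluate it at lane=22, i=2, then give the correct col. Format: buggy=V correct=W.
buggy=2 correct=5

`lane % 4`[22,2]⇒2
lane 22: gr=5 (22/4), th=2 (22%4)
i=2: r=2*2+0+8=12, c=gr=5
col: 2 vs 5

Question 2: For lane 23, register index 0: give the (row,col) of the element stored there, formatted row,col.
L=23->g=23>>2=5, t=23&3=3
[0]->row 3·2+0+0=6  col g=5

6,5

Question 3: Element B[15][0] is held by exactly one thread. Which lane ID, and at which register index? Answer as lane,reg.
3,3

c: 0->gid=0  r: 15->r8=1,tid=3,i&1=1
L=0*4+3=3  i=1*2+1=3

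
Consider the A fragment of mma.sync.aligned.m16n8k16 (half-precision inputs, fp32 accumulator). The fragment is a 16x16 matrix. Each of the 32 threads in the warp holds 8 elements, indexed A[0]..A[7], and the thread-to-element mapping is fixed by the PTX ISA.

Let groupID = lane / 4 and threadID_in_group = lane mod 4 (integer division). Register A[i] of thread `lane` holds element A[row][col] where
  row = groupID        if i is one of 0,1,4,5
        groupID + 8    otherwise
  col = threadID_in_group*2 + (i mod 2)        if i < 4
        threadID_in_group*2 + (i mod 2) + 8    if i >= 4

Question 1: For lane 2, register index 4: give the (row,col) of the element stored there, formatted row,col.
0,12

lane 2: grp=0 (2/4), tig=2 (2%4)
i=4: r=0+0=0, c=2*2+0+8=12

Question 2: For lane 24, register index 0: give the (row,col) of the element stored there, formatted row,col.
6,0

24: gid=6,tid=0
[0] (6+0,0*2+0+0) = (6,0)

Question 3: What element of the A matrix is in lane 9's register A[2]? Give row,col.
L=9→G=9>>2=2, T=9&3=1
[2]→row 2+8=10  col 1·2+0+0=2

10,2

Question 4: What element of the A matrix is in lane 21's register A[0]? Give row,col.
5,2

lane 21=>21/4=5, 21 mod 4=1
i=0  r:5+0=>5  c:2·1+0+0=>2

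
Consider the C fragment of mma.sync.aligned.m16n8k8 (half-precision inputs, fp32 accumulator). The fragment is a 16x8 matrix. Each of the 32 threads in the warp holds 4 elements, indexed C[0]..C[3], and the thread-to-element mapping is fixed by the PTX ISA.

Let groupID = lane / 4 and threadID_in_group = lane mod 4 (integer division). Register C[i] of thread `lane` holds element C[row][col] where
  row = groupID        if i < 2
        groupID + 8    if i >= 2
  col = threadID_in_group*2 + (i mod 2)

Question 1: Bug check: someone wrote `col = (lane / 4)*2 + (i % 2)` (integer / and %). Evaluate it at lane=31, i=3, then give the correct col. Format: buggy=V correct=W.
`(lane / 4)*2 + (i % 2)`[31,3]→15
lane 31: G=7 (31/4), T=3 (31%4)
i=3: r=7+8=15, c=3*2+1=7
col: 15 vs 7

buggy=15 correct=7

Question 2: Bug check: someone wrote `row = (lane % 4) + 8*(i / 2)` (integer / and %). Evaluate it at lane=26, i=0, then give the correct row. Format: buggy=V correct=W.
`(lane % 4) + 8*(i / 2)`[26,0]=>2
L=26=>grp=26>>2=6, tig=26&3=2
[0]=>row 6+0=6  col 2·2+0=4
row: 2 vs 6

buggy=2 correct=6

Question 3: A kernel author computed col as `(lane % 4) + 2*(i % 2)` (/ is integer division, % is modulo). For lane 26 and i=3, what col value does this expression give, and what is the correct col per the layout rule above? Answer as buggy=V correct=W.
`(lane % 4) + 2*(i % 2)`[26,3]->4
lane 26: gid=6 (26/4), tid=2 (26%4)
i=3: r=6+8=14, c=2*2+1=5
col: 4 vs 5

buggy=4 correct=5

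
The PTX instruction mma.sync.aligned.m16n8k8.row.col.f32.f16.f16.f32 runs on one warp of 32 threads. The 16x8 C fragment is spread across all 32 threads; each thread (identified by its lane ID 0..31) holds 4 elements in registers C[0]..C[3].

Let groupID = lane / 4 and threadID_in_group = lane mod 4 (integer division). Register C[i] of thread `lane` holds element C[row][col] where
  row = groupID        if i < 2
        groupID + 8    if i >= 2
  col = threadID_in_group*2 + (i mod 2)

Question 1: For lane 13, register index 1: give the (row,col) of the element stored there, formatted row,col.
lane 13→13/4=3, 13 mod 4=1
i=1  r:3+0→3  c:2·1+1→3

3,3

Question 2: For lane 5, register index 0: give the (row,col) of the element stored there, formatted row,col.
1,2

L=5=>grp=5>>2=1, tig=5&3=1
[0]=>row 1+0=1  col 1·2+0=2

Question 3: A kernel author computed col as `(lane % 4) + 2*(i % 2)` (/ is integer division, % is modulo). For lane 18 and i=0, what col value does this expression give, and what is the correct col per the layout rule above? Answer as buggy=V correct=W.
buggy=2 correct=4

`(lane % 4) + 2*(i % 2)`[18,0]->2
lane 18->18/4=4, 18 mod 4=2
i=0  r:4+0->4  c:2·2+0->4
col: 2 vs 4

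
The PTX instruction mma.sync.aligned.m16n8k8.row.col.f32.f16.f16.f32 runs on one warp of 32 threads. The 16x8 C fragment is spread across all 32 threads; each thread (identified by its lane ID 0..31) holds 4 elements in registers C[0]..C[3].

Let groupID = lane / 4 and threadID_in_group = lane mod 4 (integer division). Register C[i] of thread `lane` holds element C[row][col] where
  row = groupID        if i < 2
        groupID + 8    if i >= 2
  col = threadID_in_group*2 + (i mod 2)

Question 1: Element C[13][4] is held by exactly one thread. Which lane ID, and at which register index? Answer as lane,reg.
22,2

r=13→G=5,rhi=1  c=4→T=2,p=0
L=5*4+2=22  i=1*2+0=2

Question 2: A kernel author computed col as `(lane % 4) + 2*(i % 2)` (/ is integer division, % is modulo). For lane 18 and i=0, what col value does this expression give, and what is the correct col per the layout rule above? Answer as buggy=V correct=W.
`(lane % 4) + 2*(i % 2)`[18,0]→2
lane 18→18/4=4, 18 mod 4=2
i=0  r:4+0→4  c:2·2+0→4
col: 2 vs 4

buggy=2 correct=4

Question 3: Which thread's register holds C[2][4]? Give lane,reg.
10,0

r=2⇒gr=2,Rb=0  c=4⇒th=2,odd=0
L=2*4+2=10  i=0*2+0=0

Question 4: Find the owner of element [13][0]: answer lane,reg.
r=13→G=5,rhi=1  c=0→T=0,p=0
L=5*4+0=20  i=1*2+0=2

20,2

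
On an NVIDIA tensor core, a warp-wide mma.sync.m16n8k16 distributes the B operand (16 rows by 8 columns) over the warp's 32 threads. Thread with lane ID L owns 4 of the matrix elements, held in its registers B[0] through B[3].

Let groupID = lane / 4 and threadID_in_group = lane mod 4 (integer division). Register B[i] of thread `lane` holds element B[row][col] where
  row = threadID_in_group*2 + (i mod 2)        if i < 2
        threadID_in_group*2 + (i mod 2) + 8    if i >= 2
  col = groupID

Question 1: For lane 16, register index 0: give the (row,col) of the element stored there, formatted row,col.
0,4

lane 16⇒16/4=4, 16 mod 4=0
i=0  r:2·0+0+0⇒0  c:4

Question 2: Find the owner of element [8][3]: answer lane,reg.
12,2

c=3→G=3  r=8→rhi=1,T=0,p=0
L=3*4+0=12  i=1*2+0=2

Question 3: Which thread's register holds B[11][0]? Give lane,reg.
c=0→G=0  r=11→rhi=1,T=1,p=1
L=0*4+1=1  i=1*2+1=3

1,3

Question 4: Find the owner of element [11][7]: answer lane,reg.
c:7=>grp=7  r:11=>rB=1,tig=1,lo=1
L=7*4+1=29  i=1*2+1=3

29,3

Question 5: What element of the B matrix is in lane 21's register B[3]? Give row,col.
11,5

lane 21: gid=5 (21/4), tid=1 (21%4)
i=3: r=1*2+1+8=11, c=gid=5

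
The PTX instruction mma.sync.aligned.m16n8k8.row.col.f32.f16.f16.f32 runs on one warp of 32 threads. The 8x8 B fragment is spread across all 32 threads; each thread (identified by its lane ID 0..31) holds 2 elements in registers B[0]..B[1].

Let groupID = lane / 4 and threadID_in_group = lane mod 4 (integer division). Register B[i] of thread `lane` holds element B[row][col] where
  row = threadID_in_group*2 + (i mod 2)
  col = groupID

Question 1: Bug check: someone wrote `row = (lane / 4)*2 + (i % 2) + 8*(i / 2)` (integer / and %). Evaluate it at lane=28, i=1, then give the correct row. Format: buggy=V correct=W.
buggy=15 correct=1

`(lane / 4)*2 + (i % 2) + 8*(i / 2)`[28,1]=>15
28: grp=7,tig=0
[1] (0*2+1,7) = (1,7)
row: 15 vs 1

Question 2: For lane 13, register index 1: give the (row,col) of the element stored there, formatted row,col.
3,3

13: g=3,t=1
[1] (1*2+1,3) = (3,3)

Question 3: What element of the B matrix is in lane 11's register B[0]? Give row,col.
6,2

lane 11: gr=2 (11/4), th=3 (11%4)
i=0: r=3*2+0=6, c=gr=2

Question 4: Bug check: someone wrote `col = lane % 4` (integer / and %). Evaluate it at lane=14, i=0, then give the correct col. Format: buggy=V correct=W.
`lane % 4`[14,0]->2
14: gid=3,tid=2
[0] (2*2+0,3) = (4,3)
col: 2 vs 3

buggy=2 correct=3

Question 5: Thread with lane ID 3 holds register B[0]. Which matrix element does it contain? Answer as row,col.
3: g=0,t=3
[0] (3*2+0,0) = (6,0)

6,0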